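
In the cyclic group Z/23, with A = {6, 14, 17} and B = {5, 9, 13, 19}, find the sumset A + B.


Work in Z/23Z: reduce every sum a + b modulo 23.
Enumerate all 12 pairs:
a = 6: 6+5=11, 6+9=15, 6+13=19, 6+19=2
a = 14: 14+5=19, 14+9=0, 14+13=4, 14+19=10
a = 17: 17+5=22, 17+9=3, 17+13=7, 17+19=13
Distinct residues collected: {0, 2, 3, 4, 7, 10, 11, 13, 15, 19, 22}
|A + B| = 11 (out of 23 total residues).

A + B = {0, 2, 3, 4, 7, 10, 11, 13, 15, 19, 22}


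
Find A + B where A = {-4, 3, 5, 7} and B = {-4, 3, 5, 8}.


A + B = {a + b : a ∈ A, b ∈ B}.
Enumerate all |A|·|B| = 4·4 = 16 pairs (a, b) and collect distinct sums.
a = -4: -4+-4=-8, -4+3=-1, -4+5=1, -4+8=4
a = 3: 3+-4=-1, 3+3=6, 3+5=8, 3+8=11
a = 5: 5+-4=1, 5+3=8, 5+5=10, 5+8=13
a = 7: 7+-4=3, 7+3=10, 7+5=12, 7+8=15
Collecting distinct sums: A + B = {-8, -1, 1, 3, 4, 6, 8, 10, 11, 12, 13, 15}
|A + B| = 12

A + B = {-8, -1, 1, 3, 4, 6, 8, 10, 11, 12, 13, 15}


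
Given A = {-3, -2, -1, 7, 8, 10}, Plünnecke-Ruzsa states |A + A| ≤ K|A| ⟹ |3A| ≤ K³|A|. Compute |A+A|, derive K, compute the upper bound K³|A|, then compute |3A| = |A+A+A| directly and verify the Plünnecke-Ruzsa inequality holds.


|A| = 6.
Step 1: Compute A + A by enumerating all 36 pairs.
A + A = {-6, -5, -4, -3, -2, 4, 5, 6, 7, 8, 9, 14, 15, 16, 17, 18, 20}, so |A + A| = 17.
Step 2: Doubling constant K = |A + A|/|A| = 17/6 = 17/6 ≈ 2.8333.
Step 3: Plünnecke-Ruzsa gives |3A| ≤ K³·|A| = (2.8333)³ · 6 ≈ 136.4722.
Step 4: Compute 3A = A + A + A directly by enumerating all triples (a,b,c) ∈ A³; |3A| = 33.
Step 5: Check 33 ≤ 136.4722? Yes ✓.

K = 17/6, Plünnecke-Ruzsa bound K³|A| ≈ 136.4722, |3A| = 33, inequality holds.


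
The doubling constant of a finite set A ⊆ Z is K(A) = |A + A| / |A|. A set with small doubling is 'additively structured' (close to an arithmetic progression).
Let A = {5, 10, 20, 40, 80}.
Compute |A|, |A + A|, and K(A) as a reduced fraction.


|A| = 5.
Compute A + A by enumerating all 25 pairs.
A + A = {10, 15, 20, 25, 30, 40, 45, 50, 60, 80, 85, 90, 100, 120, 160}, so |A + A| = 15.
K = |A + A| / |A| = 15/5 = 3/1 ≈ 3.0000.
Reference: AP of size 5 gives K = 9/5 ≈ 1.8000; a fully generic set of size 5 gives K ≈ 3.0000.

|A| = 5, |A + A| = 15, K = 15/5 = 3/1.


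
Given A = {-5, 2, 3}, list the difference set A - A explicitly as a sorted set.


A - A = {a - a' : a, a' ∈ A}.
Compute a - a' for each ordered pair (a, a'):
a = -5: -5--5=0, -5-2=-7, -5-3=-8
a = 2: 2--5=7, 2-2=0, 2-3=-1
a = 3: 3--5=8, 3-2=1, 3-3=0
Collecting distinct values (and noting 0 appears from a-a):
A - A = {-8, -7, -1, 0, 1, 7, 8}
|A - A| = 7

A - A = {-8, -7, -1, 0, 1, 7, 8}


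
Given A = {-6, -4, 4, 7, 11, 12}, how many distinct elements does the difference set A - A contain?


A - A = {a - a' : a, a' ∈ A}; |A| = 6.
Bounds: 2|A|-1 ≤ |A - A| ≤ |A|² - |A| + 1, i.e. 11 ≤ |A - A| ≤ 31.
Note: 0 ∈ A - A always (from a - a). The set is symmetric: if d ∈ A - A then -d ∈ A - A.
Enumerate nonzero differences d = a - a' with a > a' (then include -d):
Positive differences: {1, 2, 3, 4, 5, 7, 8, 10, 11, 13, 15, 16, 17, 18}
Full difference set: {0} ∪ (positive diffs) ∪ (negative diffs).
|A - A| = 1 + 2·14 = 29 (matches direct enumeration: 29).

|A - A| = 29


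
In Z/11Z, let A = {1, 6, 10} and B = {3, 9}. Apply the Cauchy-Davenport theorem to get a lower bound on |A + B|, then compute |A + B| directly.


Cauchy-Davenport: |A + B| ≥ min(p, |A| + |B| - 1) for A, B nonempty in Z/pZ.
|A| = 3, |B| = 2, p = 11.
CD lower bound = min(11, 3 + 2 - 1) = min(11, 4) = 4.
Compute A + B mod 11 directly:
a = 1: 1+3=4, 1+9=10
a = 6: 6+3=9, 6+9=4
a = 10: 10+3=2, 10+9=8
A + B = {2, 4, 8, 9, 10}, so |A + B| = 5.
Verify: 5 ≥ 4? Yes ✓.

CD lower bound = 4, actual |A + B| = 5.


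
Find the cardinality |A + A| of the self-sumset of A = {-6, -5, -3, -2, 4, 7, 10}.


A + A = {a + a' : a, a' ∈ A}; |A| = 7.
General bounds: 2|A| - 1 ≤ |A + A| ≤ |A|(|A|+1)/2, i.e. 13 ≤ |A + A| ≤ 28.
Lower bound 2|A|-1 is attained iff A is an arithmetic progression.
Enumerate sums a + a' for a ≤ a' (symmetric, so this suffices):
a = -6: -6+-6=-12, -6+-5=-11, -6+-3=-9, -6+-2=-8, -6+4=-2, -6+7=1, -6+10=4
a = -5: -5+-5=-10, -5+-3=-8, -5+-2=-7, -5+4=-1, -5+7=2, -5+10=5
a = -3: -3+-3=-6, -3+-2=-5, -3+4=1, -3+7=4, -3+10=7
a = -2: -2+-2=-4, -2+4=2, -2+7=5, -2+10=8
a = 4: 4+4=8, 4+7=11, 4+10=14
a = 7: 7+7=14, 7+10=17
a = 10: 10+10=20
Distinct sums: {-12, -11, -10, -9, -8, -7, -6, -5, -4, -2, -1, 1, 2, 4, 5, 7, 8, 11, 14, 17, 20}
|A + A| = 21

|A + A| = 21


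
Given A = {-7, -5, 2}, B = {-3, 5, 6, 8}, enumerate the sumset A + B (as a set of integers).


A + B = {a + b : a ∈ A, b ∈ B}.
Enumerate all |A|·|B| = 3·4 = 12 pairs (a, b) and collect distinct sums.
a = -7: -7+-3=-10, -7+5=-2, -7+6=-1, -7+8=1
a = -5: -5+-3=-8, -5+5=0, -5+6=1, -5+8=3
a = 2: 2+-3=-1, 2+5=7, 2+6=8, 2+8=10
Collecting distinct sums: A + B = {-10, -8, -2, -1, 0, 1, 3, 7, 8, 10}
|A + B| = 10

A + B = {-10, -8, -2, -1, 0, 1, 3, 7, 8, 10}


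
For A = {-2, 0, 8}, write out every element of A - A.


A - A = {a - a' : a, a' ∈ A}.
Compute a - a' for each ordered pair (a, a'):
a = -2: -2--2=0, -2-0=-2, -2-8=-10
a = 0: 0--2=2, 0-0=0, 0-8=-8
a = 8: 8--2=10, 8-0=8, 8-8=0
Collecting distinct values (and noting 0 appears from a-a):
A - A = {-10, -8, -2, 0, 2, 8, 10}
|A - A| = 7

A - A = {-10, -8, -2, 0, 2, 8, 10}


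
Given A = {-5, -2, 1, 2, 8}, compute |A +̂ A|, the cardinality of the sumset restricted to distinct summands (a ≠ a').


Restricted sumset: A +̂ A = {a + a' : a ∈ A, a' ∈ A, a ≠ a'}.
Equivalently, take A + A and drop any sum 2a that is achievable ONLY as a + a for a ∈ A (i.e. sums representable only with equal summands).
Enumerate pairs (a, a') with a < a' (symmetric, so each unordered pair gives one sum; this covers all a ≠ a'):
  -5 + -2 = -7
  -5 + 1 = -4
  -5 + 2 = -3
  -5 + 8 = 3
  -2 + 1 = -1
  -2 + 2 = 0
  -2 + 8 = 6
  1 + 2 = 3
  1 + 8 = 9
  2 + 8 = 10
Collected distinct sums: {-7, -4, -3, -1, 0, 3, 6, 9, 10}
|A +̂ A| = 9
(Reference bound: |A +̂ A| ≥ 2|A| - 3 for |A| ≥ 2, with |A| = 5 giving ≥ 7.)

|A +̂ A| = 9


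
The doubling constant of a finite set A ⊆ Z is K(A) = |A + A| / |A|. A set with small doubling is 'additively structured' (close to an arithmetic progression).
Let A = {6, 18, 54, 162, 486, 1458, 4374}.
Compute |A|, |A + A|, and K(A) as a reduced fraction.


|A| = 7.
Compute A + A by enumerating all 49 pairs.
A + A = {12, 24, 36, 60, 72, 108, 168, 180, 216, 324, 492, 504, 540, 648, 972, 1464, 1476, 1512, 1620, 1944, 2916, 4380, 4392, 4428, 4536, 4860, 5832, 8748}, so |A + A| = 28.
K = |A + A| / |A| = 28/7 = 4/1 ≈ 4.0000.
Reference: AP of size 7 gives K = 13/7 ≈ 1.8571; a fully generic set of size 7 gives K ≈ 4.0000.

|A| = 7, |A + A| = 28, K = 28/7 = 4/1.


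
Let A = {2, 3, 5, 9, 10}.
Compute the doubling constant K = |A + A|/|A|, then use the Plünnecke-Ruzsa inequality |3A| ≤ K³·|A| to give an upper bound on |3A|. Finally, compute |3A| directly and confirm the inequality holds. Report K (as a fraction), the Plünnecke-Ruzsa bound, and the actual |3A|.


|A| = 5.
Step 1: Compute A + A by enumerating all 25 pairs.
A + A = {4, 5, 6, 7, 8, 10, 11, 12, 13, 14, 15, 18, 19, 20}, so |A + A| = 14.
Step 2: Doubling constant K = |A + A|/|A| = 14/5 = 14/5 ≈ 2.8000.
Step 3: Plünnecke-Ruzsa gives |3A| ≤ K³·|A| = (2.8000)³ · 5 ≈ 109.7600.
Step 4: Compute 3A = A + A + A directly by enumerating all triples (a,b,c) ∈ A³; |3A| = 24.
Step 5: Check 24 ≤ 109.7600? Yes ✓.

K = 14/5, Plünnecke-Ruzsa bound K³|A| ≈ 109.7600, |3A| = 24, inequality holds.


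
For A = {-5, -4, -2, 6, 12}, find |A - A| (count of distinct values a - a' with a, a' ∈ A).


A - A = {a - a' : a, a' ∈ A}; |A| = 5.
Bounds: 2|A|-1 ≤ |A - A| ≤ |A|² - |A| + 1, i.e. 9 ≤ |A - A| ≤ 21.
Note: 0 ∈ A - A always (from a - a). The set is symmetric: if d ∈ A - A then -d ∈ A - A.
Enumerate nonzero differences d = a - a' with a > a' (then include -d):
Positive differences: {1, 2, 3, 6, 8, 10, 11, 14, 16, 17}
Full difference set: {0} ∪ (positive diffs) ∪ (negative diffs).
|A - A| = 1 + 2·10 = 21 (matches direct enumeration: 21).

|A - A| = 21


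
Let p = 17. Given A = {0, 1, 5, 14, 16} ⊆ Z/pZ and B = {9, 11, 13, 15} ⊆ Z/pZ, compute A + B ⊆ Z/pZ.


Work in Z/17Z: reduce every sum a + b modulo 17.
Enumerate all 20 pairs:
a = 0: 0+9=9, 0+11=11, 0+13=13, 0+15=15
a = 1: 1+9=10, 1+11=12, 1+13=14, 1+15=16
a = 5: 5+9=14, 5+11=16, 5+13=1, 5+15=3
a = 14: 14+9=6, 14+11=8, 14+13=10, 14+15=12
a = 16: 16+9=8, 16+11=10, 16+13=12, 16+15=14
Distinct residues collected: {1, 3, 6, 8, 9, 10, 11, 12, 13, 14, 15, 16}
|A + B| = 12 (out of 17 total residues).

A + B = {1, 3, 6, 8, 9, 10, 11, 12, 13, 14, 15, 16}


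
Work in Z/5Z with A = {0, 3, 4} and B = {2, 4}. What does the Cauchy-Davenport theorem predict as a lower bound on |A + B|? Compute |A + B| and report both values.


Cauchy-Davenport: |A + B| ≥ min(p, |A| + |B| - 1) for A, B nonempty in Z/pZ.
|A| = 3, |B| = 2, p = 5.
CD lower bound = min(5, 3 + 2 - 1) = min(5, 4) = 4.
Compute A + B mod 5 directly:
a = 0: 0+2=2, 0+4=4
a = 3: 3+2=0, 3+4=2
a = 4: 4+2=1, 4+4=3
A + B = {0, 1, 2, 3, 4}, so |A + B| = 5.
Verify: 5 ≥ 4? Yes ✓.

CD lower bound = 4, actual |A + B| = 5.


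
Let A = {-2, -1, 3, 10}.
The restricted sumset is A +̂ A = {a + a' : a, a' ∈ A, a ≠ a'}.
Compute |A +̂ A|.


Restricted sumset: A +̂ A = {a + a' : a ∈ A, a' ∈ A, a ≠ a'}.
Equivalently, take A + A and drop any sum 2a that is achievable ONLY as a + a for a ∈ A (i.e. sums representable only with equal summands).
Enumerate pairs (a, a') with a < a' (symmetric, so each unordered pair gives one sum; this covers all a ≠ a'):
  -2 + -1 = -3
  -2 + 3 = 1
  -2 + 10 = 8
  -1 + 3 = 2
  -1 + 10 = 9
  3 + 10 = 13
Collected distinct sums: {-3, 1, 2, 8, 9, 13}
|A +̂ A| = 6
(Reference bound: |A +̂ A| ≥ 2|A| - 3 for |A| ≥ 2, with |A| = 4 giving ≥ 5.)

|A +̂ A| = 6


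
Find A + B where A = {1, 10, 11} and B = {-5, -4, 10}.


A + B = {a + b : a ∈ A, b ∈ B}.
Enumerate all |A|·|B| = 3·3 = 9 pairs (a, b) and collect distinct sums.
a = 1: 1+-5=-4, 1+-4=-3, 1+10=11
a = 10: 10+-5=5, 10+-4=6, 10+10=20
a = 11: 11+-5=6, 11+-4=7, 11+10=21
Collecting distinct sums: A + B = {-4, -3, 5, 6, 7, 11, 20, 21}
|A + B| = 8

A + B = {-4, -3, 5, 6, 7, 11, 20, 21}


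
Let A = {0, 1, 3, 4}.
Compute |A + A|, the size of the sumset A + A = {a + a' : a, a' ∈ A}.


A + A = {a + a' : a, a' ∈ A}; |A| = 4.
General bounds: 2|A| - 1 ≤ |A + A| ≤ |A|(|A|+1)/2, i.e. 7 ≤ |A + A| ≤ 10.
Lower bound 2|A|-1 is attained iff A is an arithmetic progression.
Enumerate sums a + a' for a ≤ a' (symmetric, so this suffices):
a = 0: 0+0=0, 0+1=1, 0+3=3, 0+4=4
a = 1: 1+1=2, 1+3=4, 1+4=5
a = 3: 3+3=6, 3+4=7
a = 4: 4+4=8
Distinct sums: {0, 1, 2, 3, 4, 5, 6, 7, 8}
|A + A| = 9

|A + A| = 9


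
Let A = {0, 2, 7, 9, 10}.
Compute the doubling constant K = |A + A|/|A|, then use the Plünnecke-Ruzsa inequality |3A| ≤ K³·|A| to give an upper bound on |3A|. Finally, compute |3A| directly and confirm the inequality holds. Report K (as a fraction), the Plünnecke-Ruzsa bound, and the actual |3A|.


|A| = 5.
Step 1: Compute A + A by enumerating all 25 pairs.
A + A = {0, 2, 4, 7, 9, 10, 11, 12, 14, 16, 17, 18, 19, 20}, so |A + A| = 14.
Step 2: Doubling constant K = |A + A|/|A| = 14/5 = 14/5 ≈ 2.8000.
Step 3: Plünnecke-Ruzsa gives |3A| ≤ K³·|A| = (2.8000)³ · 5 ≈ 109.7600.
Step 4: Compute 3A = A + A + A directly by enumerating all triples (a,b,c) ∈ A³; |3A| = 26.
Step 5: Check 26 ≤ 109.7600? Yes ✓.

K = 14/5, Plünnecke-Ruzsa bound K³|A| ≈ 109.7600, |3A| = 26, inequality holds.


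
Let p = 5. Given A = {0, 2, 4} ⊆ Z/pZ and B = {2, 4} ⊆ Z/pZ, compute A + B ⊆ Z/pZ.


Work in Z/5Z: reduce every sum a + b modulo 5.
Enumerate all 6 pairs:
a = 0: 0+2=2, 0+4=4
a = 2: 2+2=4, 2+4=1
a = 4: 4+2=1, 4+4=3
Distinct residues collected: {1, 2, 3, 4}
|A + B| = 4 (out of 5 total residues).

A + B = {1, 2, 3, 4}


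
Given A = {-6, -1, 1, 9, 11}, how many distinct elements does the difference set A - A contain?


A - A = {a - a' : a, a' ∈ A}; |A| = 5.
Bounds: 2|A|-1 ≤ |A - A| ≤ |A|² - |A| + 1, i.e. 9 ≤ |A - A| ≤ 21.
Note: 0 ∈ A - A always (from a - a). The set is symmetric: if d ∈ A - A then -d ∈ A - A.
Enumerate nonzero differences d = a - a' with a > a' (then include -d):
Positive differences: {2, 5, 7, 8, 10, 12, 15, 17}
Full difference set: {0} ∪ (positive diffs) ∪ (negative diffs).
|A - A| = 1 + 2·8 = 17 (matches direct enumeration: 17).

|A - A| = 17


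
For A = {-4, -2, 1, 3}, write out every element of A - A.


A - A = {a - a' : a, a' ∈ A}.
Compute a - a' for each ordered pair (a, a'):
a = -4: -4--4=0, -4--2=-2, -4-1=-5, -4-3=-7
a = -2: -2--4=2, -2--2=0, -2-1=-3, -2-3=-5
a = 1: 1--4=5, 1--2=3, 1-1=0, 1-3=-2
a = 3: 3--4=7, 3--2=5, 3-1=2, 3-3=0
Collecting distinct values (and noting 0 appears from a-a):
A - A = {-7, -5, -3, -2, 0, 2, 3, 5, 7}
|A - A| = 9

A - A = {-7, -5, -3, -2, 0, 2, 3, 5, 7}


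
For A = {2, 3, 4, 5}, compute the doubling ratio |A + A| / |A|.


|A| = 4.
Compute A + A by enumerating all 16 pairs.
A + A = {4, 5, 6, 7, 8, 9, 10}, so |A + A| = 7.
K = |A + A| / |A| = 7/4 (already in lowest terms) ≈ 1.7500.
Reference: AP of size 4 gives K = 7/4 ≈ 1.7500; a fully generic set of size 4 gives K ≈ 2.5000.

|A| = 4, |A + A| = 7, K = 7/4.


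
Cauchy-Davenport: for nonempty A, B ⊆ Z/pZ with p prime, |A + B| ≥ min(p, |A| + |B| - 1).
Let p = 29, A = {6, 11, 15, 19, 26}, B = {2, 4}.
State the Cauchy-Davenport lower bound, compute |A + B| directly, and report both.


Cauchy-Davenport: |A + B| ≥ min(p, |A| + |B| - 1) for A, B nonempty in Z/pZ.
|A| = 5, |B| = 2, p = 29.
CD lower bound = min(29, 5 + 2 - 1) = min(29, 6) = 6.
Compute A + B mod 29 directly:
a = 6: 6+2=8, 6+4=10
a = 11: 11+2=13, 11+4=15
a = 15: 15+2=17, 15+4=19
a = 19: 19+2=21, 19+4=23
a = 26: 26+2=28, 26+4=1
A + B = {1, 8, 10, 13, 15, 17, 19, 21, 23, 28}, so |A + B| = 10.
Verify: 10 ≥ 6? Yes ✓.

CD lower bound = 6, actual |A + B| = 10.


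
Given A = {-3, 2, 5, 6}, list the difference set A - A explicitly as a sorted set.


A - A = {a - a' : a, a' ∈ A}.
Compute a - a' for each ordered pair (a, a'):
a = -3: -3--3=0, -3-2=-5, -3-5=-8, -3-6=-9
a = 2: 2--3=5, 2-2=0, 2-5=-3, 2-6=-4
a = 5: 5--3=8, 5-2=3, 5-5=0, 5-6=-1
a = 6: 6--3=9, 6-2=4, 6-5=1, 6-6=0
Collecting distinct values (and noting 0 appears from a-a):
A - A = {-9, -8, -5, -4, -3, -1, 0, 1, 3, 4, 5, 8, 9}
|A - A| = 13

A - A = {-9, -8, -5, -4, -3, -1, 0, 1, 3, 4, 5, 8, 9}


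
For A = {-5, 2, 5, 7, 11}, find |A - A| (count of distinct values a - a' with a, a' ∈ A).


A - A = {a - a' : a, a' ∈ A}; |A| = 5.
Bounds: 2|A|-1 ≤ |A - A| ≤ |A|² - |A| + 1, i.e. 9 ≤ |A - A| ≤ 21.
Note: 0 ∈ A - A always (from a - a). The set is symmetric: if d ∈ A - A then -d ∈ A - A.
Enumerate nonzero differences d = a - a' with a > a' (then include -d):
Positive differences: {2, 3, 4, 5, 6, 7, 9, 10, 12, 16}
Full difference set: {0} ∪ (positive diffs) ∪ (negative diffs).
|A - A| = 1 + 2·10 = 21 (matches direct enumeration: 21).

|A - A| = 21


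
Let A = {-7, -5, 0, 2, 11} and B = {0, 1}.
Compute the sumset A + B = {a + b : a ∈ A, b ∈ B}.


A + B = {a + b : a ∈ A, b ∈ B}.
Enumerate all |A|·|B| = 5·2 = 10 pairs (a, b) and collect distinct sums.
a = -7: -7+0=-7, -7+1=-6
a = -5: -5+0=-5, -5+1=-4
a = 0: 0+0=0, 0+1=1
a = 2: 2+0=2, 2+1=3
a = 11: 11+0=11, 11+1=12
Collecting distinct sums: A + B = {-7, -6, -5, -4, 0, 1, 2, 3, 11, 12}
|A + B| = 10

A + B = {-7, -6, -5, -4, 0, 1, 2, 3, 11, 12}


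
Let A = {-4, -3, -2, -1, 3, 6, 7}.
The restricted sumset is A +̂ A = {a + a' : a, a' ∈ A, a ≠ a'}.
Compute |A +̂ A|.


Restricted sumset: A +̂ A = {a + a' : a ∈ A, a' ∈ A, a ≠ a'}.
Equivalently, take A + A and drop any sum 2a that is achievable ONLY as a + a for a ∈ A (i.e. sums representable only with equal summands).
Enumerate pairs (a, a') with a < a' (symmetric, so each unordered pair gives one sum; this covers all a ≠ a'):
  -4 + -3 = -7
  -4 + -2 = -6
  -4 + -1 = -5
  -4 + 3 = -1
  -4 + 6 = 2
  -4 + 7 = 3
  -3 + -2 = -5
  -3 + -1 = -4
  -3 + 3 = 0
  -3 + 6 = 3
  -3 + 7 = 4
  -2 + -1 = -3
  -2 + 3 = 1
  -2 + 6 = 4
  -2 + 7 = 5
  -1 + 3 = 2
  -1 + 6 = 5
  -1 + 7 = 6
  3 + 6 = 9
  3 + 7 = 10
  6 + 7 = 13
Collected distinct sums: {-7, -6, -5, -4, -3, -1, 0, 1, 2, 3, 4, 5, 6, 9, 10, 13}
|A +̂ A| = 16
(Reference bound: |A +̂ A| ≥ 2|A| - 3 for |A| ≥ 2, with |A| = 7 giving ≥ 11.)

|A +̂ A| = 16


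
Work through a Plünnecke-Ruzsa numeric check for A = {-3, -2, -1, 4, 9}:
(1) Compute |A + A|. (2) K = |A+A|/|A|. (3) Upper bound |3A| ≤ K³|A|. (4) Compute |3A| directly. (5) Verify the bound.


|A| = 5.
Step 1: Compute A + A by enumerating all 25 pairs.
A + A = {-6, -5, -4, -3, -2, 1, 2, 3, 6, 7, 8, 13, 18}, so |A + A| = 13.
Step 2: Doubling constant K = |A + A|/|A| = 13/5 = 13/5 ≈ 2.6000.
Step 3: Plünnecke-Ruzsa gives |3A| ≤ K³·|A| = (2.6000)³ · 5 ≈ 87.8800.
Step 4: Compute 3A = A + A + A directly by enumerating all triples (a,b,c) ∈ A³; |3A| = 25.
Step 5: Check 25 ≤ 87.8800? Yes ✓.

K = 13/5, Plünnecke-Ruzsa bound K³|A| ≈ 87.8800, |3A| = 25, inequality holds.


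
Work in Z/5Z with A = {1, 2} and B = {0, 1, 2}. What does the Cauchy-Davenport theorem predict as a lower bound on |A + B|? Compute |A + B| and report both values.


Cauchy-Davenport: |A + B| ≥ min(p, |A| + |B| - 1) for A, B nonempty in Z/pZ.
|A| = 2, |B| = 3, p = 5.
CD lower bound = min(5, 2 + 3 - 1) = min(5, 4) = 4.
Compute A + B mod 5 directly:
a = 1: 1+0=1, 1+1=2, 1+2=3
a = 2: 2+0=2, 2+1=3, 2+2=4
A + B = {1, 2, 3, 4}, so |A + B| = 4.
Verify: 4 ≥ 4? Yes ✓.

CD lower bound = 4, actual |A + B| = 4.


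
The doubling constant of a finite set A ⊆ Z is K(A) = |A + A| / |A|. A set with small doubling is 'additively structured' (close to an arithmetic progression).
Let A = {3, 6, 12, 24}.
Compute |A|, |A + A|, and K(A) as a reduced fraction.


|A| = 4.
Compute A + A by enumerating all 16 pairs.
A + A = {6, 9, 12, 15, 18, 24, 27, 30, 36, 48}, so |A + A| = 10.
K = |A + A| / |A| = 10/4 = 5/2 ≈ 2.5000.
Reference: AP of size 4 gives K = 7/4 ≈ 1.7500; a fully generic set of size 4 gives K ≈ 2.5000.

|A| = 4, |A + A| = 10, K = 10/4 = 5/2.


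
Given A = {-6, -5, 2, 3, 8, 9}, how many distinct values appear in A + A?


A + A = {a + a' : a, a' ∈ A}; |A| = 6.
General bounds: 2|A| - 1 ≤ |A + A| ≤ |A|(|A|+1)/2, i.e. 11 ≤ |A + A| ≤ 21.
Lower bound 2|A|-1 is attained iff A is an arithmetic progression.
Enumerate sums a + a' for a ≤ a' (symmetric, so this suffices):
a = -6: -6+-6=-12, -6+-5=-11, -6+2=-4, -6+3=-3, -6+8=2, -6+9=3
a = -5: -5+-5=-10, -5+2=-3, -5+3=-2, -5+8=3, -5+9=4
a = 2: 2+2=4, 2+3=5, 2+8=10, 2+9=11
a = 3: 3+3=6, 3+8=11, 3+9=12
a = 8: 8+8=16, 8+9=17
a = 9: 9+9=18
Distinct sums: {-12, -11, -10, -4, -3, -2, 2, 3, 4, 5, 6, 10, 11, 12, 16, 17, 18}
|A + A| = 17

|A + A| = 17


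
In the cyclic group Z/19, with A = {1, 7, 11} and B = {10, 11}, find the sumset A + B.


Work in Z/19Z: reduce every sum a + b modulo 19.
Enumerate all 6 pairs:
a = 1: 1+10=11, 1+11=12
a = 7: 7+10=17, 7+11=18
a = 11: 11+10=2, 11+11=3
Distinct residues collected: {2, 3, 11, 12, 17, 18}
|A + B| = 6 (out of 19 total residues).

A + B = {2, 3, 11, 12, 17, 18}


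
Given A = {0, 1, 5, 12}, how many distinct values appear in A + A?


A + A = {a + a' : a, a' ∈ A}; |A| = 4.
General bounds: 2|A| - 1 ≤ |A + A| ≤ |A|(|A|+1)/2, i.e. 7 ≤ |A + A| ≤ 10.
Lower bound 2|A|-1 is attained iff A is an arithmetic progression.
Enumerate sums a + a' for a ≤ a' (symmetric, so this suffices):
a = 0: 0+0=0, 0+1=1, 0+5=5, 0+12=12
a = 1: 1+1=2, 1+5=6, 1+12=13
a = 5: 5+5=10, 5+12=17
a = 12: 12+12=24
Distinct sums: {0, 1, 2, 5, 6, 10, 12, 13, 17, 24}
|A + A| = 10

|A + A| = 10


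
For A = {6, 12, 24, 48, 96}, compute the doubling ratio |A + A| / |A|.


|A| = 5.
Compute A + A by enumerating all 25 pairs.
A + A = {12, 18, 24, 30, 36, 48, 54, 60, 72, 96, 102, 108, 120, 144, 192}, so |A + A| = 15.
K = |A + A| / |A| = 15/5 = 3/1 ≈ 3.0000.
Reference: AP of size 5 gives K = 9/5 ≈ 1.8000; a fully generic set of size 5 gives K ≈ 3.0000.

|A| = 5, |A + A| = 15, K = 15/5 = 3/1.


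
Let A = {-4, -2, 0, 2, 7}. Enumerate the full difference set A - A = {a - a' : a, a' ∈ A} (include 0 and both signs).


A - A = {a - a' : a, a' ∈ A}.
Compute a - a' for each ordered pair (a, a'):
a = -4: -4--4=0, -4--2=-2, -4-0=-4, -4-2=-6, -4-7=-11
a = -2: -2--4=2, -2--2=0, -2-0=-2, -2-2=-4, -2-7=-9
a = 0: 0--4=4, 0--2=2, 0-0=0, 0-2=-2, 0-7=-7
a = 2: 2--4=6, 2--2=4, 2-0=2, 2-2=0, 2-7=-5
a = 7: 7--4=11, 7--2=9, 7-0=7, 7-2=5, 7-7=0
Collecting distinct values (and noting 0 appears from a-a):
A - A = {-11, -9, -7, -6, -5, -4, -2, 0, 2, 4, 5, 6, 7, 9, 11}
|A - A| = 15

A - A = {-11, -9, -7, -6, -5, -4, -2, 0, 2, 4, 5, 6, 7, 9, 11}


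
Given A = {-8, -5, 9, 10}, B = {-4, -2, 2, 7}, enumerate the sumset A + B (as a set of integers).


A + B = {a + b : a ∈ A, b ∈ B}.
Enumerate all |A|·|B| = 4·4 = 16 pairs (a, b) and collect distinct sums.
a = -8: -8+-4=-12, -8+-2=-10, -8+2=-6, -8+7=-1
a = -5: -5+-4=-9, -5+-2=-7, -5+2=-3, -5+7=2
a = 9: 9+-4=5, 9+-2=7, 9+2=11, 9+7=16
a = 10: 10+-4=6, 10+-2=8, 10+2=12, 10+7=17
Collecting distinct sums: A + B = {-12, -10, -9, -7, -6, -3, -1, 2, 5, 6, 7, 8, 11, 12, 16, 17}
|A + B| = 16

A + B = {-12, -10, -9, -7, -6, -3, -1, 2, 5, 6, 7, 8, 11, 12, 16, 17}


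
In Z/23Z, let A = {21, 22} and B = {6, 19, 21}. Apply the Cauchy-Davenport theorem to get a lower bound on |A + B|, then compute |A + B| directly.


Cauchy-Davenport: |A + B| ≥ min(p, |A| + |B| - 1) for A, B nonempty in Z/pZ.
|A| = 2, |B| = 3, p = 23.
CD lower bound = min(23, 2 + 3 - 1) = min(23, 4) = 4.
Compute A + B mod 23 directly:
a = 21: 21+6=4, 21+19=17, 21+21=19
a = 22: 22+6=5, 22+19=18, 22+21=20
A + B = {4, 5, 17, 18, 19, 20}, so |A + B| = 6.
Verify: 6 ≥ 4? Yes ✓.

CD lower bound = 4, actual |A + B| = 6.


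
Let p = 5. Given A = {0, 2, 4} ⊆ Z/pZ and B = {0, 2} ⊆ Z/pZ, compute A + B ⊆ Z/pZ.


Work in Z/5Z: reduce every sum a + b modulo 5.
Enumerate all 6 pairs:
a = 0: 0+0=0, 0+2=2
a = 2: 2+0=2, 2+2=4
a = 4: 4+0=4, 4+2=1
Distinct residues collected: {0, 1, 2, 4}
|A + B| = 4 (out of 5 total residues).

A + B = {0, 1, 2, 4}


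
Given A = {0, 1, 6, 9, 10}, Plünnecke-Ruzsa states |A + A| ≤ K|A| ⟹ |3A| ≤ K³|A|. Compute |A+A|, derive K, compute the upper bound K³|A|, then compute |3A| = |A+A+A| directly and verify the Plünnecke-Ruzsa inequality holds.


|A| = 5.
Step 1: Compute A + A by enumerating all 25 pairs.
A + A = {0, 1, 2, 6, 7, 9, 10, 11, 12, 15, 16, 18, 19, 20}, so |A + A| = 14.
Step 2: Doubling constant K = |A + A|/|A| = 14/5 = 14/5 ≈ 2.8000.
Step 3: Plünnecke-Ruzsa gives |3A| ≤ K³·|A| = (2.8000)³ · 5 ≈ 109.7600.
Step 4: Compute 3A = A + A + A directly by enumerating all triples (a,b,c) ∈ A³; |3A| = 27.
Step 5: Check 27 ≤ 109.7600? Yes ✓.

K = 14/5, Plünnecke-Ruzsa bound K³|A| ≈ 109.7600, |3A| = 27, inequality holds.


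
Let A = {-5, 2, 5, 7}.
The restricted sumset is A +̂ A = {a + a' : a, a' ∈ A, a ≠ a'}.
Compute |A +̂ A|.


Restricted sumset: A +̂ A = {a + a' : a ∈ A, a' ∈ A, a ≠ a'}.
Equivalently, take A + A and drop any sum 2a that is achievable ONLY as a + a for a ∈ A (i.e. sums representable only with equal summands).
Enumerate pairs (a, a') with a < a' (symmetric, so each unordered pair gives one sum; this covers all a ≠ a'):
  -5 + 2 = -3
  -5 + 5 = 0
  -5 + 7 = 2
  2 + 5 = 7
  2 + 7 = 9
  5 + 7 = 12
Collected distinct sums: {-3, 0, 2, 7, 9, 12}
|A +̂ A| = 6
(Reference bound: |A +̂ A| ≥ 2|A| - 3 for |A| ≥ 2, with |A| = 4 giving ≥ 5.)

|A +̂ A| = 6


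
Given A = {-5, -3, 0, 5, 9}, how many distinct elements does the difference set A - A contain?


A - A = {a - a' : a, a' ∈ A}; |A| = 5.
Bounds: 2|A|-1 ≤ |A - A| ≤ |A|² - |A| + 1, i.e. 9 ≤ |A - A| ≤ 21.
Note: 0 ∈ A - A always (from a - a). The set is symmetric: if d ∈ A - A then -d ∈ A - A.
Enumerate nonzero differences d = a - a' with a > a' (then include -d):
Positive differences: {2, 3, 4, 5, 8, 9, 10, 12, 14}
Full difference set: {0} ∪ (positive diffs) ∪ (negative diffs).
|A - A| = 1 + 2·9 = 19 (matches direct enumeration: 19).

|A - A| = 19


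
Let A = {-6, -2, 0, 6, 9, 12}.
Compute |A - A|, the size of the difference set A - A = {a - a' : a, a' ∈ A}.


A - A = {a - a' : a, a' ∈ A}; |A| = 6.
Bounds: 2|A|-1 ≤ |A - A| ≤ |A|² - |A| + 1, i.e. 11 ≤ |A - A| ≤ 31.
Note: 0 ∈ A - A always (from a - a). The set is symmetric: if d ∈ A - A then -d ∈ A - A.
Enumerate nonzero differences d = a - a' with a > a' (then include -d):
Positive differences: {2, 3, 4, 6, 8, 9, 11, 12, 14, 15, 18}
Full difference set: {0} ∪ (positive diffs) ∪ (negative diffs).
|A - A| = 1 + 2·11 = 23 (matches direct enumeration: 23).

|A - A| = 23


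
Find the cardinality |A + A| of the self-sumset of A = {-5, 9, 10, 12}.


A + A = {a + a' : a, a' ∈ A}; |A| = 4.
General bounds: 2|A| - 1 ≤ |A + A| ≤ |A|(|A|+1)/2, i.e. 7 ≤ |A + A| ≤ 10.
Lower bound 2|A|-1 is attained iff A is an arithmetic progression.
Enumerate sums a + a' for a ≤ a' (symmetric, so this suffices):
a = -5: -5+-5=-10, -5+9=4, -5+10=5, -5+12=7
a = 9: 9+9=18, 9+10=19, 9+12=21
a = 10: 10+10=20, 10+12=22
a = 12: 12+12=24
Distinct sums: {-10, 4, 5, 7, 18, 19, 20, 21, 22, 24}
|A + A| = 10

|A + A| = 10


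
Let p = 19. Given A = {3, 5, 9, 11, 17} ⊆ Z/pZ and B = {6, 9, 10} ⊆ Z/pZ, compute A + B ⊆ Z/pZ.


Work in Z/19Z: reduce every sum a + b modulo 19.
Enumerate all 15 pairs:
a = 3: 3+6=9, 3+9=12, 3+10=13
a = 5: 5+6=11, 5+9=14, 5+10=15
a = 9: 9+6=15, 9+9=18, 9+10=0
a = 11: 11+6=17, 11+9=1, 11+10=2
a = 17: 17+6=4, 17+9=7, 17+10=8
Distinct residues collected: {0, 1, 2, 4, 7, 8, 9, 11, 12, 13, 14, 15, 17, 18}
|A + B| = 14 (out of 19 total residues).

A + B = {0, 1, 2, 4, 7, 8, 9, 11, 12, 13, 14, 15, 17, 18}


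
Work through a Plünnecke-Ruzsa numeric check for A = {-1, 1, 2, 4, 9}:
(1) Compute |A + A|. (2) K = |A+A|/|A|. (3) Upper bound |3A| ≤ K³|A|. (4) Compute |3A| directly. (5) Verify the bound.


|A| = 5.
Step 1: Compute A + A by enumerating all 25 pairs.
A + A = {-2, 0, 1, 2, 3, 4, 5, 6, 8, 10, 11, 13, 18}, so |A + A| = 13.
Step 2: Doubling constant K = |A + A|/|A| = 13/5 = 13/5 ≈ 2.6000.
Step 3: Plünnecke-Ruzsa gives |3A| ≤ K³·|A| = (2.6000)³ · 5 ≈ 87.8800.
Step 4: Compute 3A = A + A + A directly by enumerating all triples (a,b,c) ∈ A³; |3A| = 23.
Step 5: Check 23 ≤ 87.8800? Yes ✓.

K = 13/5, Plünnecke-Ruzsa bound K³|A| ≈ 87.8800, |3A| = 23, inequality holds.


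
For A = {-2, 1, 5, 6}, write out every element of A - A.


A - A = {a - a' : a, a' ∈ A}.
Compute a - a' for each ordered pair (a, a'):
a = -2: -2--2=0, -2-1=-3, -2-5=-7, -2-6=-8
a = 1: 1--2=3, 1-1=0, 1-5=-4, 1-6=-5
a = 5: 5--2=7, 5-1=4, 5-5=0, 5-6=-1
a = 6: 6--2=8, 6-1=5, 6-5=1, 6-6=0
Collecting distinct values (and noting 0 appears from a-a):
A - A = {-8, -7, -5, -4, -3, -1, 0, 1, 3, 4, 5, 7, 8}
|A - A| = 13

A - A = {-8, -7, -5, -4, -3, -1, 0, 1, 3, 4, 5, 7, 8}


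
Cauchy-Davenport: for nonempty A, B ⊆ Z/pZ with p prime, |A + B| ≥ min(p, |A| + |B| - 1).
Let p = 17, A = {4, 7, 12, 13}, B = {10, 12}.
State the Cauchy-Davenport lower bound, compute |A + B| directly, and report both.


Cauchy-Davenport: |A + B| ≥ min(p, |A| + |B| - 1) for A, B nonempty in Z/pZ.
|A| = 4, |B| = 2, p = 17.
CD lower bound = min(17, 4 + 2 - 1) = min(17, 5) = 5.
Compute A + B mod 17 directly:
a = 4: 4+10=14, 4+12=16
a = 7: 7+10=0, 7+12=2
a = 12: 12+10=5, 12+12=7
a = 13: 13+10=6, 13+12=8
A + B = {0, 2, 5, 6, 7, 8, 14, 16}, so |A + B| = 8.
Verify: 8 ≥ 5? Yes ✓.

CD lower bound = 5, actual |A + B| = 8.


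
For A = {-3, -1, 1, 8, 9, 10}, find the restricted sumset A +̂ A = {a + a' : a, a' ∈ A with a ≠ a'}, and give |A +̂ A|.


Restricted sumset: A +̂ A = {a + a' : a ∈ A, a' ∈ A, a ≠ a'}.
Equivalently, take A + A and drop any sum 2a that is achievable ONLY as a + a for a ∈ A (i.e. sums representable only with equal summands).
Enumerate pairs (a, a') with a < a' (symmetric, so each unordered pair gives one sum; this covers all a ≠ a'):
  -3 + -1 = -4
  -3 + 1 = -2
  -3 + 8 = 5
  -3 + 9 = 6
  -3 + 10 = 7
  -1 + 1 = 0
  -1 + 8 = 7
  -1 + 9 = 8
  -1 + 10 = 9
  1 + 8 = 9
  1 + 9 = 10
  1 + 10 = 11
  8 + 9 = 17
  8 + 10 = 18
  9 + 10 = 19
Collected distinct sums: {-4, -2, 0, 5, 6, 7, 8, 9, 10, 11, 17, 18, 19}
|A +̂ A| = 13
(Reference bound: |A +̂ A| ≥ 2|A| - 3 for |A| ≥ 2, with |A| = 6 giving ≥ 9.)

|A +̂ A| = 13


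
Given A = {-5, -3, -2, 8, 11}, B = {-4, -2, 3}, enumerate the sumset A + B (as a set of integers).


A + B = {a + b : a ∈ A, b ∈ B}.
Enumerate all |A|·|B| = 5·3 = 15 pairs (a, b) and collect distinct sums.
a = -5: -5+-4=-9, -5+-2=-7, -5+3=-2
a = -3: -3+-4=-7, -3+-2=-5, -3+3=0
a = -2: -2+-4=-6, -2+-2=-4, -2+3=1
a = 8: 8+-4=4, 8+-2=6, 8+3=11
a = 11: 11+-4=7, 11+-2=9, 11+3=14
Collecting distinct sums: A + B = {-9, -7, -6, -5, -4, -2, 0, 1, 4, 6, 7, 9, 11, 14}
|A + B| = 14

A + B = {-9, -7, -6, -5, -4, -2, 0, 1, 4, 6, 7, 9, 11, 14}


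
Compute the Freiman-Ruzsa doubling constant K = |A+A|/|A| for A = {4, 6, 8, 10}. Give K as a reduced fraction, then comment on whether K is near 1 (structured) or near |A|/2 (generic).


|A| = 4.
Compute A + A by enumerating all 16 pairs.
A + A = {8, 10, 12, 14, 16, 18, 20}, so |A + A| = 7.
K = |A + A| / |A| = 7/4 (already in lowest terms) ≈ 1.7500.
Reference: AP of size 4 gives K = 7/4 ≈ 1.7500; a fully generic set of size 4 gives K ≈ 2.5000.

|A| = 4, |A + A| = 7, K = 7/4.


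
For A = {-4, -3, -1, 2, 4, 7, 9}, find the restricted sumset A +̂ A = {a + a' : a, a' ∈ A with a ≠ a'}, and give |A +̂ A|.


Restricted sumset: A +̂ A = {a + a' : a ∈ A, a' ∈ A, a ≠ a'}.
Equivalently, take A + A and drop any sum 2a that is achievable ONLY as a + a for a ∈ A (i.e. sums representable only with equal summands).
Enumerate pairs (a, a') with a < a' (symmetric, so each unordered pair gives one sum; this covers all a ≠ a'):
  -4 + -3 = -7
  -4 + -1 = -5
  -4 + 2 = -2
  -4 + 4 = 0
  -4 + 7 = 3
  -4 + 9 = 5
  -3 + -1 = -4
  -3 + 2 = -1
  -3 + 4 = 1
  -3 + 7 = 4
  -3 + 9 = 6
  -1 + 2 = 1
  -1 + 4 = 3
  -1 + 7 = 6
  -1 + 9 = 8
  2 + 4 = 6
  2 + 7 = 9
  2 + 9 = 11
  4 + 7 = 11
  4 + 9 = 13
  7 + 9 = 16
Collected distinct sums: {-7, -5, -4, -2, -1, 0, 1, 3, 4, 5, 6, 8, 9, 11, 13, 16}
|A +̂ A| = 16
(Reference bound: |A +̂ A| ≥ 2|A| - 3 for |A| ≥ 2, with |A| = 7 giving ≥ 11.)

|A +̂ A| = 16


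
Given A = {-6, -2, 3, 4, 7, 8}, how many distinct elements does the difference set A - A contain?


A - A = {a - a' : a, a' ∈ A}; |A| = 6.
Bounds: 2|A|-1 ≤ |A - A| ≤ |A|² - |A| + 1, i.e. 11 ≤ |A - A| ≤ 31.
Note: 0 ∈ A - A always (from a - a). The set is symmetric: if d ∈ A - A then -d ∈ A - A.
Enumerate nonzero differences d = a - a' with a > a' (then include -d):
Positive differences: {1, 3, 4, 5, 6, 9, 10, 13, 14}
Full difference set: {0} ∪ (positive diffs) ∪ (negative diffs).
|A - A| = 1 + 2·9 = 19 (matches direct enumeration: 19).

|A - A| = 19


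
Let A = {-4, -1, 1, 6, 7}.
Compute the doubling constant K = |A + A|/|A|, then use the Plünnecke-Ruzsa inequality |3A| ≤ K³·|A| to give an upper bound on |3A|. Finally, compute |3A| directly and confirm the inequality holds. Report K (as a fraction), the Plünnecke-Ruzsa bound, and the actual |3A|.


|A| = 5.
Step 1: Compute A + A by enumerating all 25 pairs.
A + A = {-8, -5, -3, -2, 0, 2, 3, 5, 6, 7, 8, 12, 13, 14}, so |A + A| = 14.
Step 2: Doubling constant K = |A + A|/|A| = 14/5 = 14/5 ≈ 2.8000.
Step 3: Plünnecke-Ruzsa gives |3A| ≤ K³·|A| = (2.8000)³ · 5 ≈ 109.7600.
Step 4: Compute 3A = A + A + A directly by enumerating all triples (a,b,c) ∈ A³; |3A| = 27.
Step 5: Check 27 ≤ 109.7600? Yes ✓.

K = 14/5, Plünnecke-Ruzsa bound K³|A| ≈ 109.7600, |3A| = 27, inequality holds.


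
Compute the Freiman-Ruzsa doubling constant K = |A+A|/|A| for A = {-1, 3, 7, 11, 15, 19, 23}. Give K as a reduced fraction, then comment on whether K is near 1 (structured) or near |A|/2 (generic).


|A| = 7.
Compute A + A by enumerating all 49 pairs.
A + A = {-2, 2, 6, 10, 14, 18, 22, 26, 30, 34, 38, 42, 46}, so |A + A| = 13.
K = |A + A| / |A| = 13/7 (already in lowest terms) ≈ 1.8571.
Reference: AP of size 7 gives K = 13/7 ≈ 1.8571; a fully generic set of size 7 gives K ≈ 4.0000.

|A| = 7, |A + A| = 13, K = 13/7.


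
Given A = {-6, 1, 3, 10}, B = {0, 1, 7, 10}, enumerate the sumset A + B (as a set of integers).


A + B = {a + b : a ∈ A, b ∈ B}.
Enumerate all |A|·|B| = 4·4 = 16 pairs (a, b) and collect distinct sums.
a = -6: -6+0=-6, -6+1=-5, -6+7=1, -6+10=4
a = 1: 1+0=1, 1+1=2, 1+7=8, 1+10=11
a = 3: 3+0=3, 3+1=4, 3+7=10, 3+10=13
a = 10: 10+0=10, 10+1=11, 10+7=17, 10+10=20
Collecting distinct sums: A + B = {-6, -5, 1, 2, 3, 4, 8, 10, 11, 13, 17, 20}
|A + B| = 12

A + B = {-6, -5, 1, 2, 3, 4, 8, 10, 11, 13, 17, 20}


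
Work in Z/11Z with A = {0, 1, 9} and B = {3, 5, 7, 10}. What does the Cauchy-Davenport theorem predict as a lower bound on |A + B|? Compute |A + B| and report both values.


Cauchy-Davenport: |A + B| ≥ min(p, |A| + |B| - 1) for A, B nonempty in Z/pZ.
|A| = 3, |B| = 4, p = 11.
CD lower bound = min(11, 3 + 4 - 1) = min(11, 6) = 6.
Compute A + B mod 11 directly:
a = 0: 0+3=3, 0+5=5, 0+7=7, 0+10=10
a = 1: 1+3=4, 1+5=6, 1+7=8, 1+10=0
a = 9: 9+3=1, 9+5=3, 9+7=5, 9+10=8
A + B = {0, 1, 3, 4, 5, 6, 7, 8, 10}, so |A + B| = 9.
Verify: 9 ≥ 6? Yes ✓.

CD lower bound = 6, actual |A + B| = 9.


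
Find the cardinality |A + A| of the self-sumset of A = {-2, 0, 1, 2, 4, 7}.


A + A = {a + a' : a, a' ∈ A}; |A| = 6.
General bounds: 2|A| - 1 ≤ |A + A| ≤ |A|(|A|+1)/2, i.e. 11 ≤ |A + A| ≤ 21.
Lower bound 2|A|-1 is attained iff A is an arithmetic progression.
Enumerate sums a + a' for a ≤ a' (symmetric, so this suffices):
a = -2: -2+-2=-4, -2+0=-2, -2+1=-1, -2+2=0, -2+4=2, -2+7=5
a = 0: 0+0=0, 0+1=1, 0+2=2, 0+4=4, 0+7=7
a = 1: 1+1=2, 1+2=3, 1+4=5, 1+7=8
a = 2: 2+2=4, 2+4=6, 2+7=9
a = 4: 4+4=8, 4+7=11
a = 7: 7+7=14
Distinct sums: {-4, -2, -1, 0, 1, 2, 3, 4, 5, 6, 7, 8, 9, 11, 14}
|A + A| = 15

|A + A| = 15


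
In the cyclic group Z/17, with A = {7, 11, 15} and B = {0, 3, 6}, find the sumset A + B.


Work in Z/17Z: reduce every sum a + b modulo 17.
Enumerate all 9 pairs:
a = 7: 7+0=7, 7+3=10, 7+6=13
a = 11: 11+0=11, 11+3=14, 11+6=0
a = 15: 15+0=15, 15+3=1, 15+6=4
Distinct residues collected: {0, 1, 4, 7, 10, 11, 13, 14, 15}
|A + B| = 9 (out of 17 total residues).

A + B = {0, 1, 4, 7, 10, 11, 13, 14, 15}


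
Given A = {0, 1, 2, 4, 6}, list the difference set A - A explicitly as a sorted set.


A - A = {a - a' : a, a' ∈ A}.
Compute a - a' for each ordered pair (a, a'):
a = 0: 0-0=0, 0-1=-1, 0-2=-2, 0-4=-4, 0-6=-6
a = 1: 1-0=1, 1-1=0, 1-2=-1, 1-4=-3, 1-6=-5
a = 2: 2-0=2, 2-1=1, 2-2=0, 2-4=-2, 2-6=-4
a = 4: 4-0=4, 4-1=3, 4-2=2, 4-4=0, 4-6=-2
a = 6: 6-0=6, 6-1=5, 6-2=4, 6-4=2, 6-6=0
Collecting distinct values (and noting 0 appears from a-a):
A - A = {-6, -5, -4, -3, -2, -1, 0, 1, 2, 3, 4, 5, 6}
|A - A| = 13

A - A = {-6, -5, -4, -3, -2, -1, 0, 1, 2, 3, 4, 5, 6}


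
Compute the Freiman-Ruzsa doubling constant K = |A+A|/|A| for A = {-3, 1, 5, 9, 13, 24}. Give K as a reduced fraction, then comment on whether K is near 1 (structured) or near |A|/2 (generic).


|A| = 6.
Compute A + A by enumerating all 36 pairs.
A + A = {-6, -2, 2, 6, 10, 14, 18, 21, 22, 25, 26, 29, 33, 37, 48}, so |A + A| = 15.
K = |A + A| / |A| = 15/6 = 5/2 ≈ 2.5000.
Reference: AP of size 6 gives K = 11/6 ≈ 1.8333; a fully generic set of size 6 gives K ≈ 3.5000.

|A| = 6, |A + A| = 15, K = 15/6 = 5/2.


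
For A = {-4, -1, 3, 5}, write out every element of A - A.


A - A = {a - a' : a, a' ∈ A}.
Compute a - a' for each ordered pair (a, a'):
a = -4: -4--4=0, -4--1=-3, -4-3=-7, -4-5=-9
a = -1: -1--4=3, -1--1=0, -1-3=-4, -1-5=-6
a = 3: 3--4=7, 3--1=4, 3-3=0, 3-5=-2
a = 5: 5--4=9, 5--1=6, 5-3=2, 5-5=0
Collecting distinct values (and noting 0 appears from a-a):
A - A = {-9, -7, -6, -4, -3, -2, 0, 2, 3, 4, 6, 7, 9}
|A - A| = 13

A - A = {-9, -7, -6, -4, -3, -2, 0, 2, 3, 4, 6, 7, 9}


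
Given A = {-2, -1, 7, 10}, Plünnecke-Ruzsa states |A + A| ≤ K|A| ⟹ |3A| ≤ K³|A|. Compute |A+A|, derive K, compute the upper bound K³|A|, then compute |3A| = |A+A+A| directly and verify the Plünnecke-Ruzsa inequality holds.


|A| = 4.
Step 1: Compute A + A by enumerating all 16 pairs.
A + A = {-4, -3, -2, 5, 6, 8, 9, 14, 17, 20}, so |A + A| = 10.
Step 2: Doubling constant K = |A + A|/|A| = 10/4 = 10/4 ≈ 2.5000.
Step 3: Plünnecke-Ruzsa gives |3A| ≤ K³·|A| = (2.5000)³ · 4 ≈ 62.5000.
Step 4: Compute 3A = A + A + A directly by enumerating all triples (a,b,c) ∈ A³; |3A| = 20.
Step 5: Check 20 ≤ 62.5000? Yes ✓.

K = 10/4, Plünnecke-Ruzsa bound K³|A| ≈ 62.5000, |3A| = 20, inequality holds.


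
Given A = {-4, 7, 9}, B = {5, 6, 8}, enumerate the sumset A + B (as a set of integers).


A + B = {a + b : a ∈ A, b ∈ B}.
Enumerate all |A|·|B| = 3·3 = 9 pairs (a, b) and collect distinct sums.
a = -4: -4+5=1, -4+6=2, -4+8=4
a = 7: 7+5=12, 7+6=13, 7+8=15
a = 9: 9+5=14, 9+6=15, 9+8=17
Collecting distinct sums: A + B = {1, 2, 4, 12, 13, 14, 15, 17}
|A + B| = 8

A + B = {1, 2, 4, 12, 13, 14, 15, 17}


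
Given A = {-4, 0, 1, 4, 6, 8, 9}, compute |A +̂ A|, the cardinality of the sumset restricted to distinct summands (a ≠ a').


Restricted sumset: A +̂ A = {a + a' : a ∈ A, a' ∈ A, a ≠ a'}.
Equivalently, take A + A and drop any sum 2a that is achievable ONLY as a + a for a ∈ A (i.e. sums representable only with equal summands).
Enumerate pairs (a, a') with a < a' (symmetric, so each unordered pair gives one sum; this covers all a ≠ a'):
  -4 + 0 = -4
  -4 + 1 = -3
  -4 + 4 = 0
  -4 + 6 = 2
  -4 + 8 = 4
  -4 + 9 = 5
  0 + 1 = 1
  0 + 4 = 4
  0 + 6 = 6
  0 + 8 = 8
  0 + 9 = 9
  1 + 4 = 5
  1 + 6 = 7
  1 + 8 = 9
  1 + 9 = 10
  4 + 6 = 10
  4 + 8 = 12
  4 + 9 = 13
  6 + 8 = 14
  6 + 9 = 15
  8 + 9 = 17
Collected distinct sums: {-4, -3, 0, 1, 2, 4, 5, 6, 7, 8, 9, 10, 12, 13, 14, 15, 17}
|A +̂ A| = 17
(Reference bound: |A +̂ A| ≥ 2|A| - 3 for |A| ≥ 2, with |A| = 7 giving ≥ 11.)

|A +̂ A| = 17


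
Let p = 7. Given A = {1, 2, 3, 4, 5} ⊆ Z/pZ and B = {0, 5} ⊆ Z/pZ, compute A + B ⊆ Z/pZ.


Work in Z/7Z: reduce every sum a + b modulo 7.
Enumerate all 10 pairs:
a = 1: 1+0=1, 1+5=6
a = 2: 2+0=2, 2+5=0
a = 3: 3+0=3, 3+5=1
a = 4: 4+0=4, 4+5=2
a = 5: 5+0=5, 5+5=3
Distinct residues collected: {0, 1, 2, 3, 4, 5, 6}
|A + B| = 7 (out of 7 total residues).

A + B = {0, 1, 2, 3, 4, 5, 6}


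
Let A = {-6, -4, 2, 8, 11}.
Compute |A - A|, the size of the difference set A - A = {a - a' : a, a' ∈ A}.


A - A = {a - a' : a, a' ∈ A}; |A| = 5.
Bounds: 2|A|-1 ≤ |A - A| ≤ |A|² - |A| + 1, i.e. 9 ≤ |A - A| ≤ 21.
Note: 0 ∈ A - A always (from a - a). The set is symmetric: if d ∈ A - A then -d ∈ A - A.
Enumerate nonzero differences d = a - a' with a > a' (then include -d):
Positive differences: {2, 3, 6, 8, 9, 12, 14, 15, 17}
Full difference set: {0} ∪ (positive diffs) ∪ (negative diffs).
|A - A| = 1 + 2·9 = 19 (matches direct enumeration: 19).

|A - A| = 19


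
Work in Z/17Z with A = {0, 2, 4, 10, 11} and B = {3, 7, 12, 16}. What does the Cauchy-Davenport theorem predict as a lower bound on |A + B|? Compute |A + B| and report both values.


Cauchy-Davenport: |A + B| ≥ min(p, |A| + |B| - 1) for A, B nonempty in Z/pZ.
|A| = 5, |B| = 4, p = 17.
CD lower bound = min(17, 5 + 4 - 1) = min(17, 8) = 8.
Compute A + B mod 17 directly:
a = 0: 0+3=3, 0+7=7, 0+12=12, 0+16=16
a = 2: 2+3=5, 2+7=9, 2+12=14, 2+16=1
a = 4: 4+3=7, 4+7=11, 4+12=16, 4+16=3
a = 10: 10+3=13, 10+7=0, 10+12=5, 10+16=9
a = 11: 11+3=14, 11+7=1, 11+12=6, 11+16=10
A + B = {0, 1, 3, 5, 6, 7, 9, 10, 11, 12, 13, 14, 16}, so |A + B| = 13.
Verify: 13 ≥ 8? Yes ✓.

CD lower bound = 8, actual |A + B| = 13.
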